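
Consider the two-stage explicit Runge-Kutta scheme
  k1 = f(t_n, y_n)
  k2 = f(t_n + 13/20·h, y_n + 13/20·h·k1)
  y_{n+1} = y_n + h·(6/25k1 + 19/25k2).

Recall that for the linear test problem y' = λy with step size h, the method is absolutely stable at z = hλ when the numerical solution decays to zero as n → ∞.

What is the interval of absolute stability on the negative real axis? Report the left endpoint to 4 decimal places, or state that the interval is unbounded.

On y'=λy, z=hλ:
  k1=λy_n ⇒ h·k1=z·y_n;  k2=λ(1+13/20z)y_n ⇒ h·k2=z(1+13/20z)y_n
  y_{n+1}/y_n = 1 + 6/25z + 19/25z(1+13/20z) = 1 + z + 247/500z²
  so R(z) = 1 + z + 247/500z².

Boundary: |R(x)|=1, x<0.
x=-1.46: |R|=0.5930
R=1: x+247/500x²=0 ⇒ x=−500/247=-2.0243; min R=1−1/(4·247/500)=0.4939>−1
Confirm numerically:
  x=-1.599: |R|=0.66406 <1
  x=-1.312: |R|=0.53834 <1
  x=-1.161: |R|=0.50487 <1
  x=-0.915: |R|=0.49859 <1
  x=-2.427: |R|=1.48282 >1
  x=-2.404: |R|=1.45093 >1
  x=-2.358: |R|=1.38872 >1
So |R|<1 on (-2.0243, 0).

(-2.0243, 0).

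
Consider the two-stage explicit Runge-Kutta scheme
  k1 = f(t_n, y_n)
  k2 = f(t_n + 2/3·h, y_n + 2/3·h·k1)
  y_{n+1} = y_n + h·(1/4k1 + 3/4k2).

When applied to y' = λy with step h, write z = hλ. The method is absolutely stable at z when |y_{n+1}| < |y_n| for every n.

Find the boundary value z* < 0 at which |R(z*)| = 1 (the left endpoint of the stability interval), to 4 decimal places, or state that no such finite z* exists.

Set f=λy, z=hλ:
  k1=λy_n ⇒ h·k1=z·y_n;  k2=λ(1+2/3z)y_n ⇒ h·k2=z(1+2/3z)y_n
  y_{n+1}/y_n = 1 + 1/4z + 3/4z(1+2/3z) = 1 + z + 1/2z²
  Hence R(z) = 1 + z + 1/2z².

Need |R(x)|<1, x<0.
x=-0.6: |R|=0.5800
R=1: x+1/2x²=0 ⇒ x=−2=-2.0000; min R=1−1/(4·1/2)=0.5000>−1
Confirm numerically:
  x=-1.604: |R|=0.68241 <1
  x=-1.291: |R|=0.54234 <1
  x=-1.070: |R|=0.50245 <1
  x=-0.927: |R|=0.50266 <1
  x=-2.254: |R|=1.28626 >1
  x=-2.097: |R|=1.10170 >1
So |R|<1 on (-2.0000, 0).

left endpoint -2.0000.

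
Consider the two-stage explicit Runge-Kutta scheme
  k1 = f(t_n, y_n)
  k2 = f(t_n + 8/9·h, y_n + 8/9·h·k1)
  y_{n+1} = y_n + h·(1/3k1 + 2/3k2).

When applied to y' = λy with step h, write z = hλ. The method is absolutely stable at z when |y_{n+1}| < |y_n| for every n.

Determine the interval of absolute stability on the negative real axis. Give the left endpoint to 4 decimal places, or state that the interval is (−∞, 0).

(-1.6875, 0).

Test eqn y'=λy, z=hλ:
  k1=λy_n ⇒ h·k1=z·y_n;  k2=λ(1+8/9z)y_n ⇒ h·k2=z(1+8/9z)y_n
  y_{n+1}/y_n = 1 + 1/3z + 2/3z(1+8/9z) = 1 + z + 16/27z²
  Hence R(z) = 1 + z + 16/27z².

Find x<0 with |R(x)|<1.
x=-1.34: |R|=0.7241
R=1: x+16/27x²=0 ⇒ x=−27/16=-1.6875; min R=1−1/(4·16/27)=0.5781>−1
Confirm numerically:
  x=-1.532: |R|=0.85883 <1
  x=-0.959: |R|=0.58600 <1
  x=-0.953: |R|=0.58520 <1
  x=-2.283: |R|=1.80565 >1
  x=-2.194: |R|=1.65853 >1
  x=-1.983: |R|=1.34725 >1
So |R|<1 on (-1.6875, 0).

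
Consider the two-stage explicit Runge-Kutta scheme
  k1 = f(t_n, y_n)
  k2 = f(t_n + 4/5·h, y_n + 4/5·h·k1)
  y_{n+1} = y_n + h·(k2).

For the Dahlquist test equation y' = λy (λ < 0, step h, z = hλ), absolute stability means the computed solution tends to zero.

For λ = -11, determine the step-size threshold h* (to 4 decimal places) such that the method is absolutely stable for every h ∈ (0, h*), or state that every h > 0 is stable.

(-1.2500,0); λ=-11 ⇒ h* = (5/4)/11 = 0.1136.

With y'=λy (z=hλ):
  k1=λy_n ⇒ h·k1=z·y_n;  k2=λ(1+4/5z)y_n ⇒ h·k2=z(1+4/5z)y_n
  y_{n+1}/y_n = 1 + z(1+4/5z) = 1 + z + 4/5z²
  R(z) = 1 + z + 4/5z².

Need |R(x)|<1, x<0.
x=-1.21: |R|=0.9613
R=1: x+4/5x²=0 ⇒ x=−5/4=-1.2500; min R=1−1/(4·4/5)=0.6875>−1
Confirm numerically:
  x=-0.927: |R|=0.76046 <1
  x=-0.847: |R|=0.72693 <1
  x=-0.620: |R|=0.68752 <1
  x=-1.457: |R|=1.24128 >1
  x=-1.402: |R|=1.17048 >1
  x=-1.388: |R|=1.15324 >1
Interval (-1.2500, 0).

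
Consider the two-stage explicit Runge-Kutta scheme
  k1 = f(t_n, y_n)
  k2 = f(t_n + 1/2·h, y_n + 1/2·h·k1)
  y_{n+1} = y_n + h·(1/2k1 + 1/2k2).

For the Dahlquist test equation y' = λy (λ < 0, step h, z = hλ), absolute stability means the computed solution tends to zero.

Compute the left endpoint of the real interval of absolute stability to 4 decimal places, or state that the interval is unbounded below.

On y'=λy, z=hλ:
  k1=λy_n ⇒ h·k1=z·y_n;  k2=λ(1+1/2z)y_n ⇒ h·k2=z(1+1/2z)y_n
  y_{n+1}/y_n = 1 + 1/2z + 1/2z(1+1/2z) = 1 + z + 1/4z²
  R(z) = 1 + z + 1/4z².

Find x<0 with |R(x)|<1.
x=-1.78: |R|=0.0121
R=1: x+1/4x²=0 ⇒ x=−4=-4.0000; min R=1−1/(4·1/4)=0.0000>−1
Confirm numerically:
  x=-3.020: |R|=0.26010 <1
  x=-2.993: |R|=0.24651 <1
  x=-2.380: |R|=0.03610 <1
  x=-2.089: |R|=0.00198 <1
  x=-4.536: |R|=1.60782 >1
  x=-4.366: |R|=1.39949 >1
  x=-4.063: |R|=1.06399 >1
Stable set (-4.0000, 0).

left endpoint -4.0000.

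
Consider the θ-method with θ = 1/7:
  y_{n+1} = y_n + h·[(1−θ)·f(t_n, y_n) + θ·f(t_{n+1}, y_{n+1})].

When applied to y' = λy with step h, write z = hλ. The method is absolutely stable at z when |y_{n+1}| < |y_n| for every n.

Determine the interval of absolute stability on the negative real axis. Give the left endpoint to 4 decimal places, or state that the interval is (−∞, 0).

z∈(-2.8000,0).

Test eqn y'=λy, z=hλ:
  y_{n+1} = y_n + z·[6/7·y_n + 1/7·y_{n+1}] ⇒ (1 − 1/7z)y_{n+1} = (1 + 6/7z)y_n
  ⇒ R(z) = (1 + 6/7z)/(1 − 1/7z).

Solve |R(x)|<1 on ℝ⁻.
x=-1.65: |R|=0.3353
R=−1: 1+6/7x = −1+1/7x ⇒ -5/7x=2 ⇒ x=2/(-5/7)=-2.8000
Confirm numerically:
  x=-2.287: |R|=0.72381 <1
  x=-1.629: |R|=0.32147 <1
  x=-1.622: |R|=0.31686 <1
  x=-3.209: |R|=1.20031 >1
  x=-2.920: |R|=1.06048 >1
  x=-2.908: |R|=1.05450 >1
So |R|<1 on (-2.8000, 0).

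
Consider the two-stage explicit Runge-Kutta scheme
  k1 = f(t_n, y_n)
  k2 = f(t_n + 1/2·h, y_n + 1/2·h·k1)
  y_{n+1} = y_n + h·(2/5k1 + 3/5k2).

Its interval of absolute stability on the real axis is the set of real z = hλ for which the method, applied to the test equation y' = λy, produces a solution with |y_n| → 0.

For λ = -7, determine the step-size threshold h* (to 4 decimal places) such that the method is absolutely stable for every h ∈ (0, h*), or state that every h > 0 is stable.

Test eqn y'=λy, z=hλ:
  k1=λy_n ⇒ h·k1=z·y_n;  k2=λ(1+1/2z)y_n ⇒ h·k2=z(1+1/2z)y_n
  y_{n+1}/y_n = 1 + 2/5z + 3/5z(1+1/2z) = 1 + z + 3/10z²
  R(z) = 1 + z + 3/10z².

Find x<0 with |R(x)|<1.
x=-1.18: |R|=0.2377
R=1: x+3/10x²=0 ⇒ x=−10/3=-3.3333; min R=1−1/(4·3/10)=0.1667>−1
Confirm numerically:
  x=-2.948: |R|=0.65921 <1
  x=-2.052: |R|=0.21121 <1
  x=-1.397: |R|=0.18848 <1
  x=-3.596: |R|=1.28336 >1
  x=-3.466: |R|=1.13795 >1
  x=-3.411: |R|=1.07948 >1
So |R|<1 on (-3.3333, 0).

(-3.3333,0); λ=-7 ⇒ h* = (10/3)/7 = 0.4762.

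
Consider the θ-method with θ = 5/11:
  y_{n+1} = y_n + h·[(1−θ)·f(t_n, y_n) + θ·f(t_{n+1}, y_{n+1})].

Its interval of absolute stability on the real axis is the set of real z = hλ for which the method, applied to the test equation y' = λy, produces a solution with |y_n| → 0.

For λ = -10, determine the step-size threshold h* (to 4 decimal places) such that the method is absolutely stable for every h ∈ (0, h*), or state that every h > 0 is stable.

(-22.0000,0); λ=-10 ⇒ h* = (22)/10 = 2.2000.

Set f=λy, z=hλ:
  y_{n+1} = y_n + z·[6/11·y_n + 5/11·y_{n+1}] ⇒ (1 − 5/11z)y_{n+1} = (1 + 6/11z)y_n
  so R(z) = (1 + 6/11z)/(1 − 5/11z).

Boundary: |R(x)|=1, x<0.
x=-0.52: |R|=0.5794
R=−1: 1+6/11x = −1+5/11x ⇒ -1/11x=2 ⇒ x=2/(-1/11)=-22.0000
Confirm numerically:
  x=-21.464: |R|=0.99547 <1
  x=-19.443: |R|=0.97637 <1
  x=-17.583: |R|=0.95535 <1
  x=-10.882: |R|=0.83003 <1
  x=-22.592: |R|=1.00478 >1
  x=-22.427: |R|=1.00347 >1
  x=-22.181: |R|=1.00148 >1
So |R|<1 on (-22.0000, 0).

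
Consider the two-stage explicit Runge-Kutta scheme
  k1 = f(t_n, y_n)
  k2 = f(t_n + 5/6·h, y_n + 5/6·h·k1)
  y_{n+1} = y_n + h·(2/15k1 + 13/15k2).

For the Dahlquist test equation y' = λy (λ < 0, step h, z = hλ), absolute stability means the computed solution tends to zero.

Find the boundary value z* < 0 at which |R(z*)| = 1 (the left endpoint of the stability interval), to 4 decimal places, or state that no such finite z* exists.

Test eqn y'=λy, z=hλ:
  k1=λy_n ⇒ h·k1=z·y_n;  k2=λ(1+5/6z)y_n ⇒ h·k2=z(1+5/6z)y_n
  y_{n+1}/y_n = 1 + 2/15z + 13/15z(1+5/6z) = 1 + z + 13/18z²
  ⇒ R(z) = 1 + z + 13/18z².

Need |R(x)|<1, x<0.
x=-1.09: |R|=0.7681
R=1: x+13/18x²=0 ⇒ x=−18/13=-1.3846; min R=1−1/(4·13/18)=0.6538>−1
Confirm numerically:
  x=-1.204: |R|=0.84294 <1
  x=-1.070: |R|=0.75687 <1
  x=-0.963: |R|=0.70677 <1
  x=-1.748: |R|=1.45875 >1
  x=-1.637: |R|=1.29839 >1
  x=-1.555: |R|=1.19135 >1
So |R|<1 on (-1.3846, 0).

left endpoint -1.3846.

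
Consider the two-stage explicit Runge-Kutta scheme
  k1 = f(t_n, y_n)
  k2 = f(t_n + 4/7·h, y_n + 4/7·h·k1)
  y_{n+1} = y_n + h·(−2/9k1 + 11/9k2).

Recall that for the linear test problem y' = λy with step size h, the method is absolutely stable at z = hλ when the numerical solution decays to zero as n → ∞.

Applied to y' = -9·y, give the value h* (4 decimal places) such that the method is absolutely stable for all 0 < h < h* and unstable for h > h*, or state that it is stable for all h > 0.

(-1.4318,0); λ=-9 ⇒ h* = (63/44)/9 = 0.1591.

With y'=λy (z=hλ):
  k1=λy_n ⇒ h·k1=z·y_n;  k2=λ(1+4/7z)y_n ⇒ h·k2=z(1+4/7z)y_n
  y_{n+1}/y_n = 1 − 2/9z + 11/9z(1+4/7z) = 1 + z + 44/63z²
  Hence R(z) = 1 + z + 44/63z².

Need |R(x)|<1, x<0.
x=-0.54: |R|=0.6637
R=1: x+44/63x²=0 ⇒ x=−63/44=-1.4318; min R=1−1/(4·44/63)=0.6420>−1
Confirm numerically:
  x=-1.333: |R|=0.90800 <1
  x=-0.720: |R|=0.64206 <1
  x=-0.637: |R|=0.64639 <1
  x=-1.743: |R|=1.37881 >1
  x=-1.682: |R|=1.29390 >1
  x=-1.569: |R|=1.15033 >1
Stable set (-1.4318, 0).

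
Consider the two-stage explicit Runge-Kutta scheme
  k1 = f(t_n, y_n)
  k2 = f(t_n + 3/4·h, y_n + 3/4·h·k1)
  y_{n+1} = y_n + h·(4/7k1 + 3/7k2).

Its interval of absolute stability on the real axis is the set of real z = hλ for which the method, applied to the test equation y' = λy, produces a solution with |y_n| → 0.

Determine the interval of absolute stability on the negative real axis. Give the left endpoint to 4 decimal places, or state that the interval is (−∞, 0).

z∈(-3.1111,0).

Test eqn y'=λy, z=hλ:
  k1=λy_n ⇒ h·k1=z·y_n;  k2=λ(1+3/4z)y_n ⇒ h·k2=z(1+3/4z)y_n
  y_{n+1}/y_n = 1 + 4/7z + 3/7z(1+3/4z) = 1 + z + 9/28z²
  R(z) = 1 + z + 9/28z².

Find x<0 with |R(x)|<1.
x=-0.83: |R|=0.3914
R=1: x+9/28x²=0 ⇒ x=−28/9=-3.1111; min R=1−1/(4·9/28)=0.2222>−1
Confirm numerically:
  x=-2.974: |R|=0.86893 <1
  x=-2.473: |R|=0.49277 <1
  x=-2.091: |R|=0.31438 <1
  x=-1.927: |R|=0.26657 <1
  x=-3.684: |R|=1.67838 >1
  x=-3.586: |R|=1.54738 >1
  x=-3.258: |R|=1.15382 >1
Stable set (-3.1111, 0).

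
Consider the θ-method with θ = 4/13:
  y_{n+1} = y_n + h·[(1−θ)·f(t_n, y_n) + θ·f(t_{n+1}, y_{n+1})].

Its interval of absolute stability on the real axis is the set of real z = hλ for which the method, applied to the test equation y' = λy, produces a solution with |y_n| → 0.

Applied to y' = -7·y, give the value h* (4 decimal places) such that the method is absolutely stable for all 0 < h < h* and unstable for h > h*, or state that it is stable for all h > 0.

(-5.2000,0); λ=-7 ⇒ h* = (26/5)/7 = 0.7429.

On y'=λy, z=hλ:
  y_{n+1} = y_n + z·[9/13·y_n + 4/13·y_{n+1}] ⇒ (1 − 4/13z)y_{n+1} = (1 + 9/13z)y_n
  R(z) = (1 + 9/13z)/(1 − 4/13z).

Solve |R(x)|<1 on ℝ⁻.
x=-0.96: |R|=0.2589
R=−1: 1+9/13x = −1+4/13x ⇒ -5/13x=2 ⇒ x=2/(-5/13)=-5.2000
Confirm numerically:
  x=-5.029: |R|=0.97418 <1
  x=-3.113: |R|=0.59001 <1
  x=-3.030: |R|=0.56807 <1
  x=-2.434: |R|=0.39171 <1
  x=-5.794: |R|=1.08210 >1
  x=-5.699: |R|=1.06970 >1
  x=-5.375: |R|=1.02536 >1
Interval (-5.2000, 0).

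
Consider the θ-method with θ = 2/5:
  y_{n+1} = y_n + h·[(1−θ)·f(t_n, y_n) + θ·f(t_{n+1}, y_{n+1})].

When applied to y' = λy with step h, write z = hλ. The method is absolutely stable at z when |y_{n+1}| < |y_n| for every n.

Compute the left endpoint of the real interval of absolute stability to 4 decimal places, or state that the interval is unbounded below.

On y'=λy, z=hλ:
  y_{n+1} = y_n + z·[3/5·y_n + 2/5·y_{n+1}] ⇒ (1 − 2/5z)y_{n+1} = (1 + 3/5z)y_n
  R(z) = (1 + 3/5z)/(1 − 2/5z).

Solve |R(x)|<1 on ℝ⁻.
x=-0.91: |R|=0.3328
R=−1: 1+3/5x = −1+2/5x ⇒ -1/5x=2 ⇒ x=2/(-1/5)=-10.0000
Confirm numerically:
  x=-9.629: |R|=0.98471 <1
  x=-8.981: |R|=0.95562 <1
  x=-7.024: |R|=0.84376 <1
  x=-5.342: |R|=0.70301 <1
  x=-10.519: |R|=1.01993 >1
  x=-10.476: |R|=1.01834 >1
  x=-10.328: |R|=1.01278 >1
Stable set (-10.0000, 0).

left endpoint -10.0000.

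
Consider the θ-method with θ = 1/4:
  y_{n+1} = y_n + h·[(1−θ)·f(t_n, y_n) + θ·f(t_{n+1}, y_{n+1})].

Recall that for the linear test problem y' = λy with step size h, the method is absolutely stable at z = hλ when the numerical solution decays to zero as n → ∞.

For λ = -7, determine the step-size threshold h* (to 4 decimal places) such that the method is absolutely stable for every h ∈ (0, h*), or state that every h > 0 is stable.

Set f=λy, z=hλ:
  y_{n+1} = y_n + z·[3/4·y_n + 1/4·y_{n+1}] ⇒ (1 − 1/4z)y_{n+1} = (1 + 3/4z)y_n
  so R(z) = (1 + 3/4z)/(1 − 1/4z).

Need |R(x)|<1, x<0.
x=-1.22: |R|=0.0651
R=−1: 1+3/4x = −1+1/4x ⇒ -1/2x=2 ⇒ x=2/(-1/2)=-4.0000
Confirm numerically:
  x=-3.312: |R|=0.81182 <1
  x=-3.129: |R|=0.75565 <1
  x=-2.120: |R|=0.38562 <1
  x=-4.272: |R|=1.06576 >1
  x=-4.192: |R|=1.04688 >1
  x=-4.171: |R|=1.04186 >1
So |R|<1 on (-4.0000, 0).

(-4.0000,0); λ=-7 ⇒ h* = (4)/7 = 0.5714.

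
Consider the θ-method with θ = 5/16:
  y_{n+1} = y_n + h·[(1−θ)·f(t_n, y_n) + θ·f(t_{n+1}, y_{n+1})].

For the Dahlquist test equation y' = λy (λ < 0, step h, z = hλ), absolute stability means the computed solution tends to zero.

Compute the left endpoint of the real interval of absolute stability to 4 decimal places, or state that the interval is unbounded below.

Set f=λy, z=hλ:
  y_{n+1} = y_n + z·[11/16·y_n + 5/16·y_{n+1}] ⇒ (1 − 5/16z)y_{n+1} = (1 + 11/16z)y_n
  ⇒ R(z) = (1 + 11/16z)/(1 − 5/16z).

Need |R(x)|<1, x<0.
x=-1.2: |R|=0.1273
R=−1: 1+11/16x = −1+5/16x ⇒ -3/8x=2 ⇒ x=2/(-3/8)=-5.3333
Confirm numerically:
  x=-4.674: |R|=0.89952 <1
  x=-4.148: |R|=0.80642 <1
  x=-3.903: |R|=0.75836 <1
  x=-2.338: |R|=0.35096 <1
  x=-5.636: |R|=1.04110 >1
  x=-5.562: |R|=1.03132 >1
Interval (-5.3333, 0).

left endpoint -5.3333.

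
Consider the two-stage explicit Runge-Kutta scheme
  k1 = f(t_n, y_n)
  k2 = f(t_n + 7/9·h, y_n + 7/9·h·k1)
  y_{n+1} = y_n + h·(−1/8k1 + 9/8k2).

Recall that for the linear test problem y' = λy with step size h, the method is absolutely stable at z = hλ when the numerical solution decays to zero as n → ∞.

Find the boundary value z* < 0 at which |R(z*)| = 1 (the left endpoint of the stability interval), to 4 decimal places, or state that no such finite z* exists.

left endpoint -1.1429.

Set f=λy, z=hλ:
  k1=λy_n ⇒ h·k1=z·y_n;  k2=λ(1+7/9z)y_n ⇒ h·k2=z(1+7/9z)y_n
  y_{n+1}/y_n = 1 − 1/8z + 9/8z(1+7/9z) = 1 + z + 7/8z²
  so R(z) = 1 + z + 7/8z².

Solve |R(x)|<1 on ℝ⁻.
x=-1.63: |R|=1.6948
R=1: x+7/8x²=0 ⇒ x=−8/7=-1.1429; min R=1−1/(4·7/8)=0.7143>−1
Confirm numerically:
  x=-1.109: |R|=0.96715 <1
  x=-0.598: |R|=0.71490 <1
  x=-0.558: |R|=0.71444 <1
  x=-1.442: |R|=1.37744 >1
  x=-1.296: |R|=1.17366 >1
Interval (-1.1429, 0).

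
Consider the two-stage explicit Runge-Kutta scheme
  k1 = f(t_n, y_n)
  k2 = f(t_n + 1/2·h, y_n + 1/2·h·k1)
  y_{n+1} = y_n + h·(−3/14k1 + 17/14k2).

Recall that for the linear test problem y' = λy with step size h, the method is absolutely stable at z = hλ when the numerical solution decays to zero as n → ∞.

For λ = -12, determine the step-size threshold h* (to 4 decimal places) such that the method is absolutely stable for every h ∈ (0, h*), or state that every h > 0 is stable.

(-1.6471,0); λ=-12 ⇒ h* = (28/17)/12 = 0.1373.

With y'=λy (z=hλ):
  k1=λy_n ⇒ h·k1=z·y_n;  k2=λ(1+1/2z)y_n ⇒ h·k2=z(1+1/2z)y_n
  y_{n+1}/y_n = 1 − 3/14z + 17/14z(1+1/2z) = 1 + z + 17/28z²
  ⇒ R(z) = 1 + z + 17/28z².

Find x<0 with |R(x)|<1.
x=-0.38: |R|=0.7077
R=1: x+17/28x²=0 ⇒ x=−28/17=-1.6471; min R=1−1/(4·17/28)=0.5882>−1
Confirm numerically:
  x=-1.108: |R|=0.63737 <1
  x=-0.873: |R|=0.58972 <1
  x=-0.818: |R|=0.58825 <1
  x=-0.811: |R|=0.58833 <1
  x=-2.232: |R|=1.79268 >1
  x=-1.886: |R|=1.27360 >1
  x=-1.725: |R|=1.08163 >1
So |R|<1 on (-1.6471, 0).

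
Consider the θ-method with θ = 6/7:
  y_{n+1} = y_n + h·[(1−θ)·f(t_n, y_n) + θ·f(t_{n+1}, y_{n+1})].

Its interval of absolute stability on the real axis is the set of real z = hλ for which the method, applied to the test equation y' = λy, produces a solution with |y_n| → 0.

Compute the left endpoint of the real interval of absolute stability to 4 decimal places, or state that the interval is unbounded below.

Test eqn y'=λy, z=hλ:
  y_{n+1} = y_n + z·[1/7·y_n + 6/7·y_{n+1}] ⇒ (1 − 6/7z)y_{n+1} = (1 + 1/7z)y_n
  ⇒ R(z) = (1 + 1/7z)/(1 − 6/7z).

Need |R(x)|<1, x<0.
x=-0.98: |R|=0.4674
x=-2: |R|=0.2632
x=-10: |R|=0.0448
x=-100: |R|=0.1532
θ=6/7≥1/2 ⇒ |1+1/7x|<|1−6/7x| ∀x<0 ⇒ unbounded interval.

unbounded; (−∞, 0).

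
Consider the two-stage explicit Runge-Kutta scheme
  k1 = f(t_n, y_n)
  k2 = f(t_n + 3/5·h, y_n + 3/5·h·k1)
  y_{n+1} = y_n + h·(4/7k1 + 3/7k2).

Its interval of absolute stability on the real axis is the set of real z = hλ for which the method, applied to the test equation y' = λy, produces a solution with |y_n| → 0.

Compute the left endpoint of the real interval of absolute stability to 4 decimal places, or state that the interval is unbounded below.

z* = -3.8889.

On y'=λy, z=hλ:
  k1=λy_n ⇒ h·k1=z·y_n;  k2=λ(1+3/5z)y_n ⇒ h·k2=z(1+3/5z)y_n
  y_{n+1}/y_n = 1 + 4/7z + 3/7z(1+3/5z) = 1 + z + 9/35z²
  so R(z) = 1 + z + 9/35z².

Solve |R(x)|<1 on ℝ⁻.
x=-0.34: |R|=0.6897
R=1: x+9/35x²=0 ⇒ x=−35/9=-3.8889; min R=1−1/(4·9/35)=0.0278>−1
Confirm numerically:
  x=-2.169: |R|=0.04074 <1
  x=-2.138: |R|=0.03741 <1
  x=-2.040: |R|=0.03013 <1
  x=-4.326: |R|=1.48624 >1
  x=-4.232: |R|=1.37338 >1
Interval (-3.8889, 0).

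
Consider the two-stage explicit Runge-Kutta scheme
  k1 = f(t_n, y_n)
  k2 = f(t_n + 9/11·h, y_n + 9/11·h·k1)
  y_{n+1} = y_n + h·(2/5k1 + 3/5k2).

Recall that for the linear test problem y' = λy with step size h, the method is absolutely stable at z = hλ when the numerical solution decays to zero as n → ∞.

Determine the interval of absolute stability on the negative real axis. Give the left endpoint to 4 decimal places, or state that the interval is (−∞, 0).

On y'=λy, z=hλ:
  k1=λy_n ⇒ h·k1=z·y_n;  k2=λ(1+9/11z)y_n ⇒ h·k2=z(1+9/11z)y_n
  y_{n+1}/y_n = 1 + 2/5z + 3/5z(1+9/11z) = 1 + z + 27/55z²
  so R(z) = 1 + z + 27/55z².

Solve |R(x)|<1 on ℝ⁻.
x=-1.25: |R|=0.5170
R=1: x+27/55x²=0 ⇒ x=−55/27=-2.0370; min R=1−1/(4·27/55)=0.4907>−1
Confirm numerically:
  x=-1.537: |R|=0.62271 <1
  x=-1.416: |R|=0.56830 <1
  x=-0.970: |R|=0.49190 <1
  x=-0.886: |R|=0.49936 <1
  x=-2.504: |R|=1.57401 >1
  x=-2.257: |R|=1.24371 >1
Stable set (-2.0370, 0).

z∈(-2.0370,0).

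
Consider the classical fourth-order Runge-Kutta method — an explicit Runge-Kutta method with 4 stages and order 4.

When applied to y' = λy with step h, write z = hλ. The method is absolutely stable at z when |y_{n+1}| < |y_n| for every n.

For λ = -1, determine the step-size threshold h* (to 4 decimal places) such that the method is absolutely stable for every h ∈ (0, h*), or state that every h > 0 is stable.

With y'=λy (z=hλ):
  order 4, 4-stage ⇒ R(z)=1+z+z^2/2+z^3/6+z^4/24
  (e.g. R(-0.8)=0.45173, |R|=0.45173)

Boundary: |R(x)|=1, x<0.
x=-0.8: |R|=0.4517
|R(-1.73)|=0.2767 |R(-1.3)|=0.2978 |R(-0.98)|=0.3818
Bisect:
  x_lo=-3.2314 |R|=1.9090  x_hi=-0.2013 |R|=0.8176
  mid=-1.71637 |R|=0.27548 →hi
  mid=-2.47388 |R|=0.62341 →hi
  mid=-2.85264 |R|=1.10638 →lo
  mid=-2.66326 |R|=0.83107 →hi
  mid=-2.75795 |R|=0.95955 →hi
  mid=-2.80530 |R|=1.03058 →lo
  mid=-2.78162 |R|=0.99448 →hi
  ...
  [-2.78532,-2.78514] ⇒ x*=-2.7853
So |R|<1 on (-2.7853, 0).

(-2.7853,0); λ=-1 ⇒ h* = 2.7853.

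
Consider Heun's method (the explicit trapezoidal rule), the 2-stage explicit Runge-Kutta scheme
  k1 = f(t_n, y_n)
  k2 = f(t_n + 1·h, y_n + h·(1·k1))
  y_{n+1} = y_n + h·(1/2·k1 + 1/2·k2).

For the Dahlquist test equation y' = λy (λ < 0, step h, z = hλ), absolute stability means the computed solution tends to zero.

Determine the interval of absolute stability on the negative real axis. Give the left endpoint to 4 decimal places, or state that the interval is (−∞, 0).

With y'=λy (z=hλ):
  order 2, 2-stage ⇒ R(z)=1+z+z^2/2
  (e.g. R(-0.63)=0.56845, |R|=0.56845)

Find x<0 with |R(x)|<1.
x=-0.63: |R|=0.5684
|R(-1.66)|=0.7178 |R(-1.61)|=0.6861 |R(-1.32)|=0.5512
Bisect:
  x_lo=-2.7279 |R|=1.9928  x_hi=-0.3444 |R|=0.7149
  mid=-1.53617 |R|=0.64374 →hi
  mid=-2.13203 |R|=1.14075 →lo
  mid=-1.83410 |R|=0.84786 →hi
  mid=-1.98307 |R|=0.98321 →hi
  mid=-2.05755 |R|=1.05921 →lo
  mid=-2.02031 |R|=1.02051 →lo
  mid=-2.00169 |R|=1.00169 →lo
  mid=-1.99238 |R|=0.99241 →hi
  ...
  [-2.00009,-1.99994] ⇒ x*=-2.0000
Interval (-2.0000, 0).

(-2.0000, 0).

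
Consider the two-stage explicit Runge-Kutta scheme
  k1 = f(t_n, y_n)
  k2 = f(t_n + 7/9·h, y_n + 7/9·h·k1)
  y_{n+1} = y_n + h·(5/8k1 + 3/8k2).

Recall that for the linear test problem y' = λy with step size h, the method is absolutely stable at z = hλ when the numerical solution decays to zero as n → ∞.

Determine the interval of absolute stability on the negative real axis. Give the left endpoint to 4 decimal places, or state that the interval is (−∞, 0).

On y'=λy, z=hλ:
  k1=λy_n ⇒ h·k1=z·y_n;  k2=λ(1+7/9z)y_n ⇒ h·k2=z(1+7/9z)y_n
  y_{n+1}/y_n = 1 + 5/8z + 3/8z(1+7/9z) = 1 + z + 7/24z²
  ⇒ R(z) = 1 + z + 7/24z².

Need |R(x)|<1, x<0.
x=-0.9: |R|=0.3362
R=1: x+7/24x²=0 ⇒ x=−24/7=-3.4286; min R=1−1/(4·7/24)=0.1429>−1
Confirm numerically:
  x=-2.779: |R|=0.47350 <1
  x=-2.628: |R|=0.38636 <1
  x=-1.814: |R|=0.14576 <1
  x=-1.459: |R|=0.16187 <1
  x=-3.827: |R|=1.44473 >1
  x=-3.502: |R|=1.07500 >1
Interval (-3.4286, 0).

(-3.4286, 0).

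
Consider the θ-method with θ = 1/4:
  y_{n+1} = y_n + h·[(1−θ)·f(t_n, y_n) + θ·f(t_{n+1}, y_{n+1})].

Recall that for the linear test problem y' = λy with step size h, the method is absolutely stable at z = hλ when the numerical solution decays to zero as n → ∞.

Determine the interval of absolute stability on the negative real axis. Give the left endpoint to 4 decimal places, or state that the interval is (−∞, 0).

(-4.0000, 0).

With y'=λy (z=hλ):
  y_{n+1} = y_n + z·[3/4·y_n + 1/4·y_{n+1}] ⇒ (1 − 1/4z)y_{n+1} = (1 + 3/4z)y_n
  Hence R(z) = (1 + 3/4z)/(1 − 1/4z).

Boundary: |R(x)|=1, x<0.
x=-0.99: |R|=0.2064
R=−1: 1+3/4x = −1+1/4x ⇒ -1/2x=2 ⇒ x=2/(-1/2)=-4.0000
Confirm numerically:
  x=-3.050: |R|=0.73050 <1
  x=-2.618: |R|=0.58235 <1
  x=-1.935: |R|=0.30413 <1
  x=-4.528: |R|=1.12383 >1
  x=-4.429: |R|=1.10179 >1
  x=-4.127: |R|=1.03125 >1
So |R|<1 on (-4.0000, 0).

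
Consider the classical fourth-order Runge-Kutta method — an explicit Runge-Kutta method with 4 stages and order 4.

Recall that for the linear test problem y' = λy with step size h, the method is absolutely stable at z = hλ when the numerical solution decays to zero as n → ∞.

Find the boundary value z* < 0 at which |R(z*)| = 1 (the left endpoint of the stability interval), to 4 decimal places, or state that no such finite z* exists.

On y'=λy, z=hλ:
  order 4, 4-stage ⇒ R(z)=1+z+z^2/2+z^3/6+z^4/24
  (e.g. R(-1.43)=0.27932, |R|=0.27932)

Boundary: |R(x)|=1, x<0.
x=-1.43: |R|=0.2793
|R(-2.38)|=0.5422 |R(-2.29)|=0.4764 |R(-0.85)|=0.4306
Bisect:
  x_lo=-3.5564 |R|=2.9360  x_hi=-0.3227 |R|=0.7242
  mid=-1.93955 |R|=0.31497 →hi
  mid=-2.74796 |R|=0.94515 →hi
  mid=-3.15216 |R|=1.70945 →lo
  mid=-2.95006 |R|=1.27819 →lo
  mid=-2.84901 |R|=1.10039 →lo
  mid=-2.79848 |R|=1.02006 →lo
  mid=-2.77322 |R|=0.98195 →hi
  mid=-2.78585 |R|=1.00084 →lo
  mid=-2.77953 |R|=0.99135 →hi
  mid=-2.78269 |R|=0.99608 →hi
  ...
  [-2.78545,-2.78526] ⇒ x*=-2.7853
Stable set (-2.7853, 0).

z* = -2.7853.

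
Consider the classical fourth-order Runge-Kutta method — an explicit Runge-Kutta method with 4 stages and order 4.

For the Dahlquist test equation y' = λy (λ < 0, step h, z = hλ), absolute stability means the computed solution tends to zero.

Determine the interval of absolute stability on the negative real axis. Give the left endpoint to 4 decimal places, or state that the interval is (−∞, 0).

Set f=λy, z=hλ:
  order 4, 4-stage ⇒ R(z)=1+z+z^2/2+z^3/6+z^4/24
  (e.g. R(-0.68)=0.50770, |R|=0.50770)

Find x<0 with |R(x)|<1.
x=-0.68: |R|=0.5077
|R(-2.15)|=0.3952 |R(-0.74)|=0.4788 |R(-0.55)|=0.5773
Bisect:
  x_lo=-3.2525 |R|=1.9651  x_hi=-0.1624 |R|=0.8501
  mid=-1.70742 |R|=0.27474 →hi
  mid=-2.47994 |R|=0.62912 →hi
  mid=-2.86620 |R|=1.12900 →lo
  mid=-2.67307 |R|=0.84357 →hi
  mid=-2.76964 |R|=0.97665 →hi
  mid=-2.81792 |R|=1.05031 →lo
  mid=-2.79378 |R|=1.01287 →lo
  mid=-2.78171 |R|=0.99461 →hi
  mid=-2.78774 |R|=1.00370 →lo
  ...
  [-2.78548,-2.78529] ⇒ x*=-2.7853
Stable set (-2.7853, 0).

z∈(-2.7853,0).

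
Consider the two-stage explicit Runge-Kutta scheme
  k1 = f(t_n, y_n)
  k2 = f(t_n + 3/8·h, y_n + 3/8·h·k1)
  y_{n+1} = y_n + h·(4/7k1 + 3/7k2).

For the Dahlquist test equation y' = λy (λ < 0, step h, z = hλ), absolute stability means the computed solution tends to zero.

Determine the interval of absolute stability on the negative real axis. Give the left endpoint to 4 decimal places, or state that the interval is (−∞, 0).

Set f=λy, z=hλ:
  k1=λy_n ⇒ h·k1=z·y_n;  k2=λ(1+3/8z)y_n ⇒ h·k2=z(1+3/8z)y_n
  y_{n+1}/y_n = 1 + 4/7z + 3/7z(1+3/8z) = 1 + z + 9/56z²
  Hence R(z) = 1 + z + 9/56z².

Solve |R(x)|<1 on ℝ⁻.
x=-1: |R|=0.1607
R=1: x+9/56x²=0 ⇒ x=−56/9=-6.2222; min R=1−1/(4·9/56)=-0.5556>−1
Confirm numerically:
  x=-4.720: |R|=0.13954 <1
  x=-4.091: |R|=0.40124 <1
  x=-3.407: |R|=0.54148 <1
  x=-2.577: |R|=0.50971 <1
  x=-6.614: |R|=1.41645 >1
  x=-6.295: |R|=1.07363 >1
Interval (-6.2222, 0).

z∈(-6.2222,0).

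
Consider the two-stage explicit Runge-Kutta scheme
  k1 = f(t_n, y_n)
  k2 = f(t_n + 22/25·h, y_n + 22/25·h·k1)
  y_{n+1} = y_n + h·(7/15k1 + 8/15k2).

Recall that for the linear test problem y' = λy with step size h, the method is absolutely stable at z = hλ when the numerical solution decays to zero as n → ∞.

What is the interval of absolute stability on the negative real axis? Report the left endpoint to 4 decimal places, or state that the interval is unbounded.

Test eqn y'=λy, z=hλ:
  k1=λy_n ⇒ h·k1=z·y_n;  k2=λ(1+22/25z)y_n ⇒ h·k2=z(1+22/25z)y_n
  y_{n+1}/y_n = 1 + 7/15z + 8/15z(1+22/25z) = 1 + z + 176/375z²
  so R(z) = 1 + z + 176/375z².

Solve |R(x)|<1 on ℝ⁻.
x=-1.43: |R|=0.5297
R=1: x+176/375x²=0 ⇒ x=−375/176=-2.1307; min R=1−1/(4·176/375)=0.4673>−1
Confirm numerically:
  x=-2.089: |R|=0.95913 <1
  x=-2.021: |R|=0.89596 <1
  x=-1.124: |R|=0.46894 <1
  x=-2.656: |R|=1.65484 >1
  x=-2.393: |R|=1.29461 >1
Stable set (-2.1307, 0).

(-2.1307, 0).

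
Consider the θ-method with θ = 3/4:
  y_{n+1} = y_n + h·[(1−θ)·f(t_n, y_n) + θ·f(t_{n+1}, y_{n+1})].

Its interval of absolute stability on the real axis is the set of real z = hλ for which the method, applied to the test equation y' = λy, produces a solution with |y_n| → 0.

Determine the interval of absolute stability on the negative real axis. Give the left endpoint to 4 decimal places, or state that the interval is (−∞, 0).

interval (−∞, 0).

On y'=λy, z=hλ:
  y_{n+1} = y_n + z·[1/4·y_n + 3/4·y_{n+1}] ⇒ (1 − 3/4z)y_{n+1} = (1 + 1/4z)y_n
  so R(z) = (1 + 1/4z)/(1 − 3/4z).

Solve |R(x)|<1 on ℝ⁻.
x=-1.21: |R|=0.3657
x=-2: |R|=0.2000
x=-10: |R|=0.1765
x=-100: |R|=0.3158
θ=3/4≥1/2 ⇒ |1+1/4x|<|1−3/4x| ∀x<0 ⇒ interval (−∞,0).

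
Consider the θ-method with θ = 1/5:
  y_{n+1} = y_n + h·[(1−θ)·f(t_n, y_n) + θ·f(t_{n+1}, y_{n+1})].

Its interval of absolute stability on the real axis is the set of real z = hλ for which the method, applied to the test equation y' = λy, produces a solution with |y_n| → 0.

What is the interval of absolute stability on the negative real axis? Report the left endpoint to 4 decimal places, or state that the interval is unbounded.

z∈(-3.3333,0).

On y'=λy, z=hλ:
  y_{n+1} = y_n + z·[4/5·y_n + 1/5·y_{n+1}] ⇒ (1 − 1/5z)y_{n+1} = (1 + 4/5z)y_n
  ⇒ R(z) = (1 + 4/5z)/(1 − 1/5z).

Need |R(x)|<1, x<0.
x=-0.61: |R|=0.4563
R=−1: 1+4/5x = −1+1/5x ⇒ -3/5x=2 ⇒ x=2/(-3/5)=-3.3333
Confirm numerically:
  x=-3.140: |R|=0.92875 <1
  x=-2.686: |R|=0.74733 <1
  x=-1.855: |R|=0.35303 <1
  x=-1.383: |R|=0.08335 <1
  x=-3.912: |R|=1.19479 >1
  x=-3.655: |R|=1.11150 >1
  x=-3.528: |R|=1.06848 >1
Stable set (-3.3333, 0).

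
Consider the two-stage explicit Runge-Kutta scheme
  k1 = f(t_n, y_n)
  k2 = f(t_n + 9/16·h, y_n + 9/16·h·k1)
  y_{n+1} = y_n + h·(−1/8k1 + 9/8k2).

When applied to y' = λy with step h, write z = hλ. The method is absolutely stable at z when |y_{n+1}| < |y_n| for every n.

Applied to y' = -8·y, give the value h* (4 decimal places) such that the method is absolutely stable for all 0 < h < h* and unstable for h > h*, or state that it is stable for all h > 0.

Test eqn y'=λy, z=hλ:
  k1=λy_n ⇒ h·k1=z·y_n;  k2=λ(1+9/16z)y_n ⇒ h·k2=z(1+9/16z)y_n
  y_{n+1}/y_n = 1 − 1/8z + 9/8z(1+9/16z) = 1 + z + 81/128z²
  so R(z) = 1 + z + 81/128z².

Need |R(x)|<1, x<0.
x=-1.64: |R|=1.0620
R=1: x+81/128x²=0 ⇒ x=−128/81=-1.5802; min R=1−1/(4·81/128)=0.6049>−1
Confirm numerically:
  x=-1.419: |R|=0.85521 <1
  x=-1.345: |R|=0.79977 <1
  x=-0.790: |R|=0.60494 <1
  x=-2.156: |R|=1.78553 >1
  x=-2.029: |R|=1.57619 >1
  x=-1.795: |R|=1.24394 >1
Interval (-1.5802, 0).

(-1.5802,0); λ=-8 ⇒ h* = (128/81)/8 = 0.1975.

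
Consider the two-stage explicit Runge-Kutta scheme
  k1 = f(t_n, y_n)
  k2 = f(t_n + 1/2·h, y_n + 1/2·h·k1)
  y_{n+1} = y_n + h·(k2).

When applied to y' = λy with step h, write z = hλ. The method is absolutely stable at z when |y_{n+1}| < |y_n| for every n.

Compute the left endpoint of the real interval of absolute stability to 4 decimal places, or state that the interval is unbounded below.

left endpoint -2.0000.

Set f=λy, z=hλ:
  k1=λy_n ⇒ h·k1=z·y_n;  k2=λ(1+1/2z)y_n ⇒ h·k2=z(1+1/2z)y_n
  y_{n+1}/y_n = 1 + z(1+1/2z) = 1 + z + 1/2z²
  R(z) = 1 + z + 1/2z².

Find x<0 with |R(x)|<1.
x=-1.66: |R|=0.7178
R=1: x+1/2x²=0 ⇒ x=−2=-2.0000; min R=1−1/(4·1/2)=0.5000>−1
Confirm numerically:
  x=-1.943: |R|=0.94462 <1
  x=-1.715: |R|=0.75561 <1
  x=-1.410: |R|=0.58405 <1
  x=-1.358: |R|=0.56408 <1
  x=-2.408: |R|=1.49123 >1
  x=-2.363: |R|=1.42888 >1
  x=-2.209: |R|=1.23084 >1
Interval (-2.0000, 0).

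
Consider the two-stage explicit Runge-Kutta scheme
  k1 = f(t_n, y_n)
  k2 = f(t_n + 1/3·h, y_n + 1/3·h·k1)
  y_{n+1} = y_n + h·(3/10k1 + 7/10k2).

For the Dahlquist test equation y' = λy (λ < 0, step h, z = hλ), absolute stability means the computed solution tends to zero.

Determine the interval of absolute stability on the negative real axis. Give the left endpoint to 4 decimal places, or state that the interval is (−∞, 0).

(-4.2857, 0).

Set f=λy, z=hλ:
  k1=λy_n ⇒ h·k1=z·y_n;  k2=λ(1+1/3z)y_n ⇒ h·k2=z(1+1/3z)y_n
  y_{n+1}/y_n = 1 + 3/10z + 7/10z(1+1/3z) = 1 + z + 7/30z²
  R(z) = 1 + z + 7/30z².

Need |R(x)|<1, x<0.
x=-1.58: |R|=0.0025
R=1: x+7/30x²=0 ⇒ x=−30/7=-4.2857; min R=1−1/(4·7/30)=-0.0714>−1
Confirm numerically:
  x=-4.026: |R|=0.75602 <1
  x=-4.013: |R|=0.74464 <1
  x=-3.588: |R|=0.41587 <1
  x=-2.796: |R|=0.02811 <1
  x=-4.867: |R|=1.66013 >1
  x=-4.360: |R|=1.07557 >1
Interval (-4.2857, 0).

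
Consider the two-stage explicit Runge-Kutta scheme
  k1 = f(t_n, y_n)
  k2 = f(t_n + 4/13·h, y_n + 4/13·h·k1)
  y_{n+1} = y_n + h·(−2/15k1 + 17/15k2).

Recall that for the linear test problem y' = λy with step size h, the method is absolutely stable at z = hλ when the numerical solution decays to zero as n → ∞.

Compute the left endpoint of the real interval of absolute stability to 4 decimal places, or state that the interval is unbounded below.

left endpoint -2.8676.

On y'=λy, z=hλ:
  k1=λy_n ⇒ h·k1=z·y_n;  k2=λ(1+4/13z)y_n ⇒ h·k2=z(1+4/13z)y_n
  y_{n+1}/y_n = 1 − 2/15z + 17/15z(1+4/13z) = 1 + z + 68/195z²
  ⇒ R(z) = 1 + z + 68/195z².

Need |R(x)|<1, x<0.
x=-1.08: |R|=0.3267
R=1: x+68/195x²=0 ⇒ x=−195/68=-2.8676; min R=1−1/(4·68/195)=0.2831>−1
Confirm numerically:
  x=-2.148: |R|=0.46095 <1
  x=-1.711: |R|=0.30988 <1
  x=-1.164: |R|=0.30848 <1
  x=-3.261: |R|=1.44731 >1
  x=-3.234: |R|=1.41316 >1
  x=-3.042: |R|=1.18495 >1
Interval (-2.8676, 0).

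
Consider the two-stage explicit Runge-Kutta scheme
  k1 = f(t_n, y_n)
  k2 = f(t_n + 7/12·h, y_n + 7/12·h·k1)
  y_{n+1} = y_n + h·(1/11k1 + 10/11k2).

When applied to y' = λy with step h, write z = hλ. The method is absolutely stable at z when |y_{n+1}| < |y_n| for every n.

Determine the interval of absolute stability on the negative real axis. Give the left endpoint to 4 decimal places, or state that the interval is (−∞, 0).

Test eqn y'=λy, z=hλ:
  k1=λy_n ⇒ h·k1=z·y_n;  k2=λ(1+7/12z)y_n ⇒ h·k2=z(1+7/12z)y_n
  y_{n+1}/y_n = 1 + 1/11z + 10/11z(1+7/12z) = 1 + z + 35/66z²
  so R(z) = 1 + z + 35/66z².

Solve |R(x)|<1 on ℝ⁻.
x=-1.04: |R|=0.5336
R=1: x+35/66x²=0 ⇒ x=−66/35=-1.8857; min R=1−1/(4·35/66)=0.5286>−1
Confirm numerically:
  x=-1.624: |R|=0.77461 <1
  x=-1.409: |R|=0.64380 <1
  x=-1.329: |R|=0.60764 <1
  x=-2.293: |R|=1.49525 >1
  x=-2.207: |R|=1.37603 >1
  x=-2.130: |R|=1.27593 >1
Stable set (-1.8857, 0).

(-1.8857, 0).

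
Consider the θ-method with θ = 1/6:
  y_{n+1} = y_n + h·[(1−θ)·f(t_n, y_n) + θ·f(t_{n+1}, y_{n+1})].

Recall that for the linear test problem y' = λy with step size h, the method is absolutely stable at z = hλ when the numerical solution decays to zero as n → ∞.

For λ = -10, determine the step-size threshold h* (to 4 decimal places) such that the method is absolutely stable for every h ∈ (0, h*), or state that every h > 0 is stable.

With y'=λy (z=hλ):
  y_{n+1} = y_n + z·[5/6·y_n + 1/6·y_{n+1}] ⇒ (1 − 1/6z)y_{n+1} = (1 + 5/6z)y_n
  ⇒ R(z) = (1 + 5/6z)/(1 − 1/6z).

Need |R(x)|<1, x<0.
x=-0.88: |R|=0.2326
R=−1: 1+5/6x = −1+1/6x ⇒ -2/3x=2 ⇒ x=2/(-2/3)=-3.0000
Confirm numerically:
  x=-2.738: |R|=0.88006 <1
  x=-2.509: |R|=0.76919 <1
  x=-1.873: |R|=0.42741 <1
  x=-3.593: |R|=1.24726 >1
  x=-3.058: |R|=1.02561 >1
So |R|<1 on (-3.0000, 0).

(-3.0000,0); λ=-10 ⇒ h* = (3)/10 = 0.3000.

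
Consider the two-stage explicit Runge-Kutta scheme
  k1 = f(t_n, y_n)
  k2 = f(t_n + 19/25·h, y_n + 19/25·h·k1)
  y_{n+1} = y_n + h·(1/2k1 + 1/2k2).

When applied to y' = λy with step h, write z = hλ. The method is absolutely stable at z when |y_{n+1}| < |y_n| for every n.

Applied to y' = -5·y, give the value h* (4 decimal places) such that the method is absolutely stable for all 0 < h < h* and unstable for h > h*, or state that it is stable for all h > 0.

(-2.6316,0); λ=-5 ⇒ h* = (50/19)/5 = 0.5263.

On y'=λy, z=hλ:
  k1=λy_n ⇒ h·k1=z·y_n;  k2=λ(1+19/25z)y_n ⇒ h·k2=z(1+19/25z)y_n
  y_{n+1}/y_n = 1 + 1/2z + 1/2z(1+19/25z) = 1 + z + 19/50z²
  ⇒ R(z) = 1 + z + 19/50z².

Boundary: |R(x)|=1, x<0.
x=-0.42: |R|=0.6470
R=1: x+19/50x²=0 ⇒ x=−50/19=-2.6316; min R=1−1/(4·19/50)=0.3421>−1
Confirm numerically:
  x=-2.306: |R|=0.71470 <1
  x=-1.770: |R|=0.42050 <1
  x=-1.100: |R|=0.35980 <1
  x=-3.113: |R|=1.56949 >1
  x=-2.870: |R|=1.26002 >1
Interval (-2.6316, 0).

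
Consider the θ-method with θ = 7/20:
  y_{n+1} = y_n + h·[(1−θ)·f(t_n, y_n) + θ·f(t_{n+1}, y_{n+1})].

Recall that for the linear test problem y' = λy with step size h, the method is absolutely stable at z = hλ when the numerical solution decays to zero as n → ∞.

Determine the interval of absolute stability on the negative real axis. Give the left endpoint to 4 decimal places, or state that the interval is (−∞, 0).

z∈(-6.6667,0).

With y'=λy (z=hλ):
  y_{n+1} = y_n + z·[13/20·y_n + 7/20·y_{n+1}] ⇒ (1 − 7/20z)y_{n+1} = (1 + 13/20z)y_n
  so R(z) = (1 + 13/20z)/(1 − 7/20z).

Need |R(x)|<1, x<0.
x=-1.72: |R|=0.0737
R=−1: 1+13/20x = −1+7/20x ⇒ -3/10x=2 ⇒ x=2/(-3/10)=-6.6667
Confirm numerically:
  x=-5.800: |R|=0.91419 <1
  x=-4.111: |R|=0.68563 <1
  x=-3.880: |R|=0.64546 <1
  x=-7.125: |R|=1.03936 >1
  x=-7.033: |R|=1.03175 >1
  x=-6.925: |R|=1.02264 >1
Stable set (-6.6667, 0).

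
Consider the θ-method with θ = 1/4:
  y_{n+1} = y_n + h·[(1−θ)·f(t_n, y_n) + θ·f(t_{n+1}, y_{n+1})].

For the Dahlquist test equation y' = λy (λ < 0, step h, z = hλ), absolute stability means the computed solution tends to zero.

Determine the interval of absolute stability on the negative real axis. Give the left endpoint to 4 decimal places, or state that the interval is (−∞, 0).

z∈(-4.0000,0).

Set f=λy, z=hλ:
  y_{n+1} = y_n + z·[3/4·y_n + 1/4·y_{n+1}] ⇒ (1 − 1/4z)y_{n+1} = (1 + 3/4z)y_n
  Hence R(z) = (1 + 3/4z)/(1 − 1/4z).

Boundary: |R(x)|=1, x<0.
x=-1.7: |R|=0.1930
R=−1: 1+3/4x = −1+1/4x ⇒ -1/2x=2 ⇒ x=2/(-1/2)=-4.0000
Confirm numerically:
  x=-3.158: |R|=0.76474 <1
  x=-3.116: |R|=0.75155 <1
  x=-1.771: |R|=0.22752 <1
  x=-4.411: |R|=1.09773 >1
  x=-4.368: |R|=1.08795 >1
So |R|<1 on (-4.0000, 0).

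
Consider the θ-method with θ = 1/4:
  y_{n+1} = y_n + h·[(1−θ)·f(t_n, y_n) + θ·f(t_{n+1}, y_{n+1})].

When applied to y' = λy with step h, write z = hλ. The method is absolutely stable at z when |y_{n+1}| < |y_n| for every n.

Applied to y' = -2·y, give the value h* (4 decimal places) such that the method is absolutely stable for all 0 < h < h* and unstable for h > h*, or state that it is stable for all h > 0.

(-4.0000,0); λ=-2 ⇒ h* = (4)/2 = 2.0000.

With y'=λy (z=hλ):
  y_{n+1} = y_n + z·[3/4·y_n + 1/4·y_{n+1}] ⇒ (1 − 1/4z)y_{n+1} = (1 + 3/4z)y_n
  Hence R(z) = (1 + 3/4z)/(1 − 1/4z).

Solve |R(x)|<1 on ℝ⁻.
x=-1.55: |R|=0.1171
R=−1: 1+3/4x = −1+1/4x ⇒ -1/2x=2 ⇒ x=2/(-1/2)=-4.0000
Confirm numerically:
  x=-3.853: |R|=0.96256 <1
  x=-3.656: |R|=0.91014 <1
  x=-2.416: |R|=0.50623 <1
  x=-1.819: |R|=0.25039 <1
  x=-4.522: |R|=1.12251 >1
  x=-4.481: |R|=1.11343 >1
  x=-4.306: |R|=1.07368 >1
Interval (-4.0000, 0).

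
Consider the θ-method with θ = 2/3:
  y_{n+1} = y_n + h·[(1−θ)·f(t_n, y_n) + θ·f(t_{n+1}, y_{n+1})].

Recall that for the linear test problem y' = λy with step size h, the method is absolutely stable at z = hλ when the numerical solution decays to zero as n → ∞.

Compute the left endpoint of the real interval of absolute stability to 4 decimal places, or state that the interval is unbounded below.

On y'=λy, z=hλ:
  y_{n+1} = y_n + z·[1/3·y_n + 2/3·y_{n+1}] ⇒ (1 − 2/3z)y_{n+1} = (1 + 1/3z)y_n
  R(z) = (1 + 1/3z)/(1 − 2/3z).

Solve |R(x)|<1 on ℝ⁻.
x=-0.96: |R|=0.4146
x=-2: |R|=0.1429
x=-10: |R|=0.3043
x=-100: |R|=0.4778
θ=2/3≥1/2 ⇒ |1+1/3x|<|1−2/3x| ∀x<0 ⇒ stable on all of ℝ⁻.

unbounded; (−∞, 0).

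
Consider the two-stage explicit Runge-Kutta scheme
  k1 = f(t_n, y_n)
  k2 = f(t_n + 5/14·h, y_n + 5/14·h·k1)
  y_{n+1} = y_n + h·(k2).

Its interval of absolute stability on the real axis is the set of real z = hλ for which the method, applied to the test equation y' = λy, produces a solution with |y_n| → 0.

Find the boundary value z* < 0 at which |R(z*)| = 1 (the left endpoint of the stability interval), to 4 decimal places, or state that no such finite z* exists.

Set f=λy, z=hλ:
  k1=λy_n ⇒ h·k1=z·y_n;  k2=λ(1+5/14z)y_n ⇒ h·k2=z(1+5/14z)y_n
  y_{n+1}/y_n = 1 + z(1+5/14z) = 1 + z + 5/14z²
  Hence R(z) = 1 + z + 5/14z².

Boundary: |R(x)|=1, x<0.
x=-0.77: |R|=0.4417
R=1: x+5/14x²=0 ⇒ x=−14/5=-2.8000; min R=1−1/(4·5/14)=0.3000>−1
Confirm numerically:
  x=-2.340: |R|=0.61557 <1
  x=-2.279: |R|=0.57594 <1
  x=-1.632: |R|=0.31922 <1
  x=-1.529: |R|=0.30594 <1
  x=-3.126: |R|=1.36396 >1
  x=-2.970: |R|=1.18032 >1
So |R|<1 on (-2.8000, 0).

left endpoint -2.8000.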